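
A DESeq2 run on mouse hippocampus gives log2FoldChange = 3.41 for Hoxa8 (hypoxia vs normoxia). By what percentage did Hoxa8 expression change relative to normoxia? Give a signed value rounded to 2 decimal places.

Fold change = 2^(3.41) = 10.6295
Percent change = (FC − 1) × 100% = (10.6295 − 1) × 100 = 962.95%

962.95%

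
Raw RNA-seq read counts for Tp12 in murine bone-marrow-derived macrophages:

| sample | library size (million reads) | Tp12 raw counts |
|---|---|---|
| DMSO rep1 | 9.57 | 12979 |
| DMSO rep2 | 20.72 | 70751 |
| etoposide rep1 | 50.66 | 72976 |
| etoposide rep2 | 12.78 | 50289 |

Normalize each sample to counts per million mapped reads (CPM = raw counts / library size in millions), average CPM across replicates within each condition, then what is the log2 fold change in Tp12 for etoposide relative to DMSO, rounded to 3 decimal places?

0.172

CPM(DMSO rep1) = 12979 / 9.57 = 1356.2173
CPM(DMSO rep2) = 70751 / 20.72 = 3414.6236
CPM(etoposide rep1) = 72976 / 50.66 = 1440.5053
CPM(etoposide rep2) = 50289 / 12.78 = 3934.9765
mean CPM(DMSO) = 2385.4204; mean CPM(etoposide) = 2687.7409
Fold change = 2687.7409 / 2385.4204 = 1.12674
log2(1.12674) = 0.1722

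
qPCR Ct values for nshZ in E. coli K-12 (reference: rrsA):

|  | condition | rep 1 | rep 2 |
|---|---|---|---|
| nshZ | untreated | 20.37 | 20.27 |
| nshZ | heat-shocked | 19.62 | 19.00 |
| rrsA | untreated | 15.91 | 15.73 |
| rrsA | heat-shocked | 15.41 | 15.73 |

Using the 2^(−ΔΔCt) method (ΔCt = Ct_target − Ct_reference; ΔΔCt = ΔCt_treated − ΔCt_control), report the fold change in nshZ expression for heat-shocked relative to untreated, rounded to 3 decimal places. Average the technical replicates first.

1.693

Mean Ct: nshZ untreated 20.320; nshZ heat-shocked 19.310; rrsA untreated 15.820; rrsA heat-shocked 15.570
ΔCt(untreated) = 20.320 − 15.820 = 4.500
ΔCt(heat-shocked) = 19.310 − 15.570 = 3.740
ΔΔCt = 3.740 − 4.500 = -0.760
Fold change = 2^(−(-0.760)) = 2^0.760 = 1.6935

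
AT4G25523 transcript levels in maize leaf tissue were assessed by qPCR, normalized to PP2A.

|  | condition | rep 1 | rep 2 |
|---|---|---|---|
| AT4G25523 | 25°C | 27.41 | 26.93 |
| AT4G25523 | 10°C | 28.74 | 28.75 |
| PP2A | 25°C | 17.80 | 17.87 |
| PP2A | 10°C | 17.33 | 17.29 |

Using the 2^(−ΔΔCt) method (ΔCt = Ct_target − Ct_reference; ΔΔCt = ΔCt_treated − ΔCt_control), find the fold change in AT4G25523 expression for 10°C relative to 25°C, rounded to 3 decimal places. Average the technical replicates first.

Mean Ct: AT4G25523 25°C 27.170; AT4G25523 10°C 28.745; PP2A 25°C 17.835; PP2A 10°C 17.310
ΔCt(25°C) = 27.170 − 17.835 = 9.335
ΔCt(10°C) = 28.745 − 17.310 = 11.435
ΔΔCt = 11.435 − 9.335 = 2.100
Fold change = 2^(−2.100) = 0.2333

0.233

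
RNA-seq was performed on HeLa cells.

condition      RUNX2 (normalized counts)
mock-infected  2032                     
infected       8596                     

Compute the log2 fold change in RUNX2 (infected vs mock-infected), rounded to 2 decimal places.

Fold change = 8596 / 2032 = 4.2303
log2(4.2303) = 2.081

2.08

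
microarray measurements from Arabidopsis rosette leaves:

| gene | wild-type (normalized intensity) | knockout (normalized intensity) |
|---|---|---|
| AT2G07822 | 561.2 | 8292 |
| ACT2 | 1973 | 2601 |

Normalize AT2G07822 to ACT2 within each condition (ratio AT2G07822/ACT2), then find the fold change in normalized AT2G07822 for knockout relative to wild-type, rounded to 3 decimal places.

11.208

AT2G07822/ACT2 (wild-type) = 561.2 / 1973 = 0.28444
AT2G07822/ACT2 (knockout) = 8292 / 2601 = 3.188
Fold change = 3.188 / 0.28444 = 11.2080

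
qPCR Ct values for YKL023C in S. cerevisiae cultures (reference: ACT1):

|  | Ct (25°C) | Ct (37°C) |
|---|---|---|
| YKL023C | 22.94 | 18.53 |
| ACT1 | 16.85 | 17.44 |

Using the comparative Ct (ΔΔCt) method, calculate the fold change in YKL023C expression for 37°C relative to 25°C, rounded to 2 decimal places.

ΔCt(25°C) = 22.940 − 16.850 = 6.090
ΔCt(37°C) = 18.530 − 17.440 = 1.090
ΔΔCt = 1.090 − 6.090 = -5.000
Fold change = 2^(−(-5.000)) = 2^5.000 = 32.000

32.00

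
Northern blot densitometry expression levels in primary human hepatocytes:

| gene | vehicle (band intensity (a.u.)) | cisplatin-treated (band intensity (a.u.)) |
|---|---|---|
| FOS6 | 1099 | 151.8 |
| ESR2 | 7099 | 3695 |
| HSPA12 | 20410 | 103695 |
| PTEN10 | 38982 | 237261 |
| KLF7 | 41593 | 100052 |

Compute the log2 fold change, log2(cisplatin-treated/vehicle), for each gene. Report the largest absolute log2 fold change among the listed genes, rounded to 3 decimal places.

log2(151.8/1099) = -2.856  (FOS6)
log2(3695/7099) = -0.942  (ESR2)
log2(103695/20410) = 2.345  (HSPA12)
log2(237261/38982) = 2.606  (PTEN10)
log2(100052/41593) = 1.266  (KLF7)
The largest magnitude belongs to FOS6.

2.856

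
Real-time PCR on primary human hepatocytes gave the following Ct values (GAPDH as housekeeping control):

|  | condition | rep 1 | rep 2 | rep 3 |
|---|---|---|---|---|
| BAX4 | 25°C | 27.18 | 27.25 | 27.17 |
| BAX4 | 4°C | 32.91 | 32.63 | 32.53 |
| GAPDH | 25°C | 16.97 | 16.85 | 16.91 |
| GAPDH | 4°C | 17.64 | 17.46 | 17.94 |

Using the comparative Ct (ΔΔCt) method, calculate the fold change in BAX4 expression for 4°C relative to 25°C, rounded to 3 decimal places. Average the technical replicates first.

0.038

Mean Ct: BAX4 25°C 27.200; BAX4 4°C 32.690; GAPDH 25°C 16.910; GAPDH 4°C 17.680
ΔCt(25°C) = 27.200 − 16.910 = 10.290
ΔCt(4°C) = 32.690 − 17.680 = 15.010
ΔΔCt = 15.010 − 10.290 = 4.720
Fold change = 2^(−4.720) = 0.0379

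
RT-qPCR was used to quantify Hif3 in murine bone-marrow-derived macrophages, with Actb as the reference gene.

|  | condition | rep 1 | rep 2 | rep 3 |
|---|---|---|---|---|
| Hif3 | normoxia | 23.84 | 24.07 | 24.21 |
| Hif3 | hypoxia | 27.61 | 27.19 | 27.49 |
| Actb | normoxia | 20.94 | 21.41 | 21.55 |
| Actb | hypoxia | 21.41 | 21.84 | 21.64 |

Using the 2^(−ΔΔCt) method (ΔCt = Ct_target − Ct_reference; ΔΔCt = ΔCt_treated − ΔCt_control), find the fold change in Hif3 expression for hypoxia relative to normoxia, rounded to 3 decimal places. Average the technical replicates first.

Mean Ct: Hif3 normoxia 24.040; Hif3 hypoxia 27.430; Actb normoxia 21.300; Actb hypoxia 21.630
ΔCt(normoxia) = 24.040 − 21.300 = 2.740
ΔCt(hypoxia) = 27.430 − 21.630 = 5.800
ΔΔCt = 5.800 − 2.740 = 3.060
Fold change = 2^(−3.060) = 0.1199

0.120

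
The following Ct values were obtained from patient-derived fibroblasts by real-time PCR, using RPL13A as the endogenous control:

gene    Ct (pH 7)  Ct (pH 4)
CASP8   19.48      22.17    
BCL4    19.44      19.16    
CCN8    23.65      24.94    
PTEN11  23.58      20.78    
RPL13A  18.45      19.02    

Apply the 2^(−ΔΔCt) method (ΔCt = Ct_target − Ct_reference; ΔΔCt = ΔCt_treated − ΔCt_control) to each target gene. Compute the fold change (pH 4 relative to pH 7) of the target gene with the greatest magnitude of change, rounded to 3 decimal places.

CASP8: ΔΔCt = (22.17−19.02) − (19.48−18.45) = 3.15 − 1.03 = 2.12; fold change = 2^-2.12 = 0.230
BCL4: ΔΔCt = (19.16−19.02) − (19.44−18.45) = 0.14 − 0.99 = -0.85; fold change = 2^0.85 = 1.803
CCN8: ΔΔCt = (24.94−19.02) − (23.65−18.45) = 5.92 − 5.20 = 0.72; fold change = 2^-0.72 = 0.607
PTEN11: ΔΔCt = (20.78−19.02) − (23.58−18.45) = 1.76 − 5.13 = -3.37; fold change = 2^3.37 = 10.339
PTEN11 has the largest |ΔΔCt| = 3.37.

10.339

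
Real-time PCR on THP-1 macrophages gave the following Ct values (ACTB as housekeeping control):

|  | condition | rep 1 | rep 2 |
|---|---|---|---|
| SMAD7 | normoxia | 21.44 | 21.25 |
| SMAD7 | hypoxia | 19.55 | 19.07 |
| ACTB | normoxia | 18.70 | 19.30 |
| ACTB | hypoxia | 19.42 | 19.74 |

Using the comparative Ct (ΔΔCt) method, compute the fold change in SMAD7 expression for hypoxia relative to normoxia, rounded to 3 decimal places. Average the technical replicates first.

6.126

Mean Ct: SMAD7 normoxia 21.345; SMAD7 hypoxia 19.310; ACTB normoxia 19.000; ACTB hypoxia 19.580
ΔCt(normoxia) = 21.345 − 19.000 = 2.345
ΔCt(hypoxia) = 19.310 − 19.580 = -0.270
ΔΔCt = -0.270 − 2.345 = -2.615
Fold change = 2^(−(-2.615)) = 2^2.615 = 6.1262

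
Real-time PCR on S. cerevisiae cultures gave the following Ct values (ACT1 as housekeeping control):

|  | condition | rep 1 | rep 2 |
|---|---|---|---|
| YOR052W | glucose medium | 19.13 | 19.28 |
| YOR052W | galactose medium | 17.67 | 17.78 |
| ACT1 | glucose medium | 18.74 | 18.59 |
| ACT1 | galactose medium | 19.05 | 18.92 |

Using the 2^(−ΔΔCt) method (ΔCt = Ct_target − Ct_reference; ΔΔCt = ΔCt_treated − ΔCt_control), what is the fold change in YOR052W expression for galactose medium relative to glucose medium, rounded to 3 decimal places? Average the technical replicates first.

3.482

Mean Ct: YOR052W glucose medium 19.205; YOR052W galactose medium 17.725; ACT1 glucose medium 18.665; ACT1 galactose medium 18.985
ΔCt(glucose medium) = 19.205 − 18.665 = 0.540
ΔCt(galactose medium) = 17.725 − 18.985 = -1.260
ΔΔCt = -1.260 − 0.540 = -1.800
Fold change = 2^(−(-1.800)) = 2^1.800 = 3.4822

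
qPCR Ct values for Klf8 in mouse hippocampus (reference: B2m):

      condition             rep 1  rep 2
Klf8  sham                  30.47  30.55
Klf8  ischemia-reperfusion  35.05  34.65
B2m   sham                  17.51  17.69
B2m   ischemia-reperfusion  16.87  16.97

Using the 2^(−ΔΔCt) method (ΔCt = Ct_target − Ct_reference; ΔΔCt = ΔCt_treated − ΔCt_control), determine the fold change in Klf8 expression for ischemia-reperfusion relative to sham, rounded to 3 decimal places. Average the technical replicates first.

Mean Ct: Klf8 sham 30.510; Klf8 ischemia-reperfusion 34.850; B2m sham 17.600; B2m ischemia-reperfusion 16.920
ΔCt(sham) = 30.510 − 17.600 = 12.910
ΔCt(ischemia-reperfusion) = 34.850 − 16.920 = 17.930
ΔΔCt = 17.930 − 12.910 = 5.020
Fold change = 2^(−5.020) = 0.0308

0.031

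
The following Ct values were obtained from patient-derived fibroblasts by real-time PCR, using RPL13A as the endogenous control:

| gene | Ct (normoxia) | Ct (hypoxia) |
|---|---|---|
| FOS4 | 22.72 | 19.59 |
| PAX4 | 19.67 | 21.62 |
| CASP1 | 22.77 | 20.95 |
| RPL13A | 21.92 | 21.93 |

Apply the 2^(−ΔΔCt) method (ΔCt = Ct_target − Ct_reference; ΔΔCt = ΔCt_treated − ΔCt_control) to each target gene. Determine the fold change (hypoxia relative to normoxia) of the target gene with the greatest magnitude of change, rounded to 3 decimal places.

FOS4: ΔΔCt = (19.59−21.93) − (22.72−21.92) = -2.34 − 0.80 = -3.14; fold change = 2^3.14 = 8.815
PAX4: ΔΔCt = (21.62−21.93) − (19.67−21.92) = -0.31 − (-2.25) = 1.94; fold change = 2^-1.94 = 0.261
CASP1: ΔΔCt = (20.95−21.93) − (22.77−21.92) = -0.98 − 0.85 = -1.83; fold change = 2^1.83 = 3.555
FOS4 has the largest |ΔΔCt| = 3.14.

8.815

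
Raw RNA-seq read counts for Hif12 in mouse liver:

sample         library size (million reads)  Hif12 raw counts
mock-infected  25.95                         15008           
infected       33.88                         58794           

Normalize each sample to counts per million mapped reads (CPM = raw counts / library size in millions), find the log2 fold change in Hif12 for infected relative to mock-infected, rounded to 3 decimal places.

CPM(mock-infected) = 15008 / 25.95 = 578.3430
CPM(infected) = 58794 / 33.88 = 1735.3601
Fold change = 1735.3601 / 578.3430 = 3.00057
log2(3.00057) = 1.5852

1.585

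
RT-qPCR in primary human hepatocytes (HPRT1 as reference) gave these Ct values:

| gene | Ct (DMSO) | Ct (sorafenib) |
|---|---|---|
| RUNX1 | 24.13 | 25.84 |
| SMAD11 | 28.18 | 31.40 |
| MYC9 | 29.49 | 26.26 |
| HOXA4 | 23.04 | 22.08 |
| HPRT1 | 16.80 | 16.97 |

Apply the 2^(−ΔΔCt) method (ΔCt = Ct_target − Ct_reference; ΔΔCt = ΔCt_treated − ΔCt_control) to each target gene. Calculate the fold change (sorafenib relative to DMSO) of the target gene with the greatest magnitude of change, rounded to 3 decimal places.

RUNX1: ΔΔCt = (25.84−16.97) − (24.13−16.80) = 8.87 − 7.33 = 1.54; fold change = 2^-1.54 = 0.344
SMAD11: ΔΔCt = (31.40−16.97) − (28.18−16.80) = 14.43 − 11.38 = 3.05; fold change = 2^-3.05 = 0.121
MYC9: ΔΔCt = (26.26−16.97) − (29.49−16.80) = 9.29 − 12.69 = -3.40; fold change = 2^3.40 = 10.556
HOXA4: ΔΔCt = (22.08−16.97) − (23.04−16.80) = 5.11 − 6.24 = -1.13; fold change = 2^1.13 = 2.189
MYC9 has the largest |ΔΔCt| = 3.40.

10.556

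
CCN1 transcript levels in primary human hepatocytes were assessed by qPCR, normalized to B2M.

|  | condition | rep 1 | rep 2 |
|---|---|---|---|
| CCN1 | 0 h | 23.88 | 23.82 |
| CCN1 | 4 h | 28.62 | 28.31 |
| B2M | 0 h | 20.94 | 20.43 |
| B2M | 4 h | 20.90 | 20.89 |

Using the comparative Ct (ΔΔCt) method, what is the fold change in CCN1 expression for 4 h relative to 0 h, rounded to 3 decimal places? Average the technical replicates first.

Mean Ct: CCN1 0 h 23.850; CCN1 4 h 28.465; B2M 0 h 20.685; B2M 4 h 20.895
ΔCt(0 h) = 23.850 − 20.685 = 3.165
ΔCt(4 h) = 28.465 − 20.895 = 7.570
ΔΔCt = 7.570 − 3.165 = 4.405
Fold change = 2^(−4.405) = 0.0472

0.047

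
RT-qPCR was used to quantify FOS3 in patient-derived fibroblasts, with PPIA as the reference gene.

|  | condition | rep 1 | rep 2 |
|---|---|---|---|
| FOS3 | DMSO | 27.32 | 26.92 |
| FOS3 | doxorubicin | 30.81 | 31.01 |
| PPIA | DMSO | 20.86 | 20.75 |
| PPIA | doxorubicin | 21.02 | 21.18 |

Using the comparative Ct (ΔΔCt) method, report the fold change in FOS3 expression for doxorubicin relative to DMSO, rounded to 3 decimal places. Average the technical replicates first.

Mean Ct: FOS3 DMSO 27.120; FOS3 doxorubicin 30.910; PPIA DMSO 20.805; PPIA doxorubicin 21.100
ΔCt(DMSO) = 27.120 − 20.805 = 6.315
ΔCt(doxorubicin) = 30.910 − 21.100 = 9.810
ΔΔCt = 9.810 − 6.315 = 3.495
Fold change = 2^(−3.495) = 0.0887

0.089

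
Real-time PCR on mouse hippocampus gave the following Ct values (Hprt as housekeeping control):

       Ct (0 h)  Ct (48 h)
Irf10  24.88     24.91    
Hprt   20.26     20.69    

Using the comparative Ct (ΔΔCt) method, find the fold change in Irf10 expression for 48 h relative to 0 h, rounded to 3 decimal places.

ΔCt(0 h) = 24.880 − 20.260 = 4.620
ΔCt(48 h) = 24.910 − 20.690 = 4.220
ΔΔCt = 4.220 − 4.620 = -0.400
Fold change = 2^(−(-0.400)) = 2^0.400 = 1.3195

1.320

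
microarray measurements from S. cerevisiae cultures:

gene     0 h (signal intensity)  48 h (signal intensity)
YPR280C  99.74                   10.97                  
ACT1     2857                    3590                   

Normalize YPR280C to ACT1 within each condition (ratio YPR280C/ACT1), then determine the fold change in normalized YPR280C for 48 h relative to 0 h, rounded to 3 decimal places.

YPR280C/ACT1 (0 h) = 99.74 / 2857 = 0.034911
YPR280C/ACT1 (48 h) = 10.97 / 3590 = 0.0030557
Fold change = 0.0030557 / 0.034911 = 0.0875

0.088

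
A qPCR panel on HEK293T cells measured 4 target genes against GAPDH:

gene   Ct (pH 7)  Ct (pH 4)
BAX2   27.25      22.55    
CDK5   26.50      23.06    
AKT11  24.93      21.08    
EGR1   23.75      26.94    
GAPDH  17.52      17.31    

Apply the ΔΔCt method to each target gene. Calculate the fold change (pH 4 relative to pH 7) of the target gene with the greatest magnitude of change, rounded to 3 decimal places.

22.471

BAX2: ΔΔCt = (22.55−17.31) − (27.25−17.52) = 5.24 − 9.73 = -4.49; fold change = 2^4.49 = 22.471
CDK5: ΔΔCt = (23.06−17.31) − (26.50−17.52) = 5.75 − 8.98 = -3.23; fold change = 2^3.23 = 9.383
AKT11: ΔΔCt = (21.08−17.31) − (24.93−17.52) = 3.77 − 7.41 = -3.64; fold change = 2^3.64 = 12.467
EGR1: ΔΔCt = (26.94−17.31) − (23.75−17.52) = 9.63 − 6.23 = 3.40; fold change = 2^-3.40 = 0.095
BAX2 has the largest |ΔΔCt| = 4.49.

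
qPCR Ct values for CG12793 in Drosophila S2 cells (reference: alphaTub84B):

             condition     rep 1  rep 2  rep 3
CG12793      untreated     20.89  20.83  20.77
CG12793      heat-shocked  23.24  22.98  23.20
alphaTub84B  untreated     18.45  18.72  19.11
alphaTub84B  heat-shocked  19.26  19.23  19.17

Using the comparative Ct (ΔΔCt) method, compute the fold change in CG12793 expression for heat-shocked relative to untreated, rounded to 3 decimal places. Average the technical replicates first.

Mean Ct: CG12793 untreated 20.830; CG12793 heat-shocked 23.140; alphaTub84B untreated 18.760; alphaTub84B heat-shocked 19.220
ΔCt(untreated) = 20.830 − 18.760 = 2.070
ΔCt(heat-shocked) = 23.140 − 19.220 = 3.920
ΔΔCt = 3.920 − 2.070 = 1.850
Fold change = 2^(−1.850) = 0.2774

0.277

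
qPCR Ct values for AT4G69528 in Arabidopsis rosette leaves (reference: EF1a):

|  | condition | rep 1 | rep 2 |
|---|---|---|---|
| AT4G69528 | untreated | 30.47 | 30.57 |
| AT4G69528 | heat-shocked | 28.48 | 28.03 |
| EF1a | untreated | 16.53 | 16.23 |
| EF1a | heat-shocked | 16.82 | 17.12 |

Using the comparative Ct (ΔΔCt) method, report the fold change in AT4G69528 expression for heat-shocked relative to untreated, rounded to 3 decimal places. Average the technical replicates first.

7.235

Mean Ct: AT4G69528 untreated 30.520; AT4G69528 heat-shocked 28.255; EF1a untreated 16.380; EF1a heat-shocked 16.970
ΔCt(untreated) = 30.520 − 16.380 = 14.140
ΔCt(heat-shocked) = 28.255 − 16.970 = 11.285
ΔΔCt = 11.285 − 14.140 = -2.855
Fold change = 2^(−(-2.855)) = 2^2.855 = 7.2350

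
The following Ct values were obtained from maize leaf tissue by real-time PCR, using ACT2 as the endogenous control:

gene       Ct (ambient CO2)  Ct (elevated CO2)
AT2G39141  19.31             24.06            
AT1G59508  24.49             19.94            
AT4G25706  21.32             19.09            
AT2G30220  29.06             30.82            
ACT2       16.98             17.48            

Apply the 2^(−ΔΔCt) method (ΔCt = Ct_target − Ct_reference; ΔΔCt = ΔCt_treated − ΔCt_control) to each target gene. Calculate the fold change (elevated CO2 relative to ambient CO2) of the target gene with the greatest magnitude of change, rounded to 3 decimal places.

33.128

AT2G39141: ΔΔCt = (24.06−17.48) − (19.31−16.98) = 6.58 − 2.33 = 4.25; fold change = 2^-4.25 = 0.053
AT1G59508: ΔΔCt = (19.94−17.48) − (24.49−16.98) = 2.46 − 7.51 = -5.05; fold change = 2^5.05 = 33.128
AT4G25706: ΔΔCt = (19.09−17.48) − (21.32−16.98) = 1.61 − 4.34 = -2.73; fold change = 2^2.73 = 6.635
AT2G30220: ΔΔCt = (30.82−17.48) − (29.06−16.98) = 13.34 − 12.08 = 1.26; fold change = 2^-1.26 = 0.418
AT1G59508 has the largest |ΔΔCt| = 5.05.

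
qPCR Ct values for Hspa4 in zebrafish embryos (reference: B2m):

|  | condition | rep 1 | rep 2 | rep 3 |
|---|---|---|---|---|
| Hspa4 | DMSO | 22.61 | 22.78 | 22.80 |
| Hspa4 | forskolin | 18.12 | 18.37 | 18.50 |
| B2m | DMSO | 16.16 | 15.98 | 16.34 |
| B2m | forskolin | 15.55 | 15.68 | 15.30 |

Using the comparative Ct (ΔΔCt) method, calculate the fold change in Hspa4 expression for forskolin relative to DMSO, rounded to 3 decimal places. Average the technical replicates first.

Mean Ct: Hspa4 DMSO 22.730; Hspa4 forskolin 18.330; B2m DMSO 16.160; B2m forskolin 15.510
ΔCt(DMSO) = 22.730 − 16.160 = 6.570
ΔCt(forskolin) = 18.330 − 15.510 = 2.820
ΔΔCt = 2.820 − 6.570 = -3.750
Fold change = 2^(−(-3.750)) = 2^3.750 = 13.4543

13.454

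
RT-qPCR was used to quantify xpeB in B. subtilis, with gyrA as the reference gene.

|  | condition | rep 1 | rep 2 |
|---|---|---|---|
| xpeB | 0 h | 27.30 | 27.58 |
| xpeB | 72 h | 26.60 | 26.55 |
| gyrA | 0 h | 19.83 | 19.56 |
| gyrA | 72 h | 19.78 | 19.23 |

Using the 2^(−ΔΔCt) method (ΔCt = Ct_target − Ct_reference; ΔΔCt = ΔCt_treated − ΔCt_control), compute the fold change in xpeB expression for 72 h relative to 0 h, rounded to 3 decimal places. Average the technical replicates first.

1.597

Mean Ct: xpeB 0 h 27.440; xpeB 72 h 26.575; gyrA 0 h 19.695; gyrA 72 h 19.505
ΔCt(0 h) = 27.440 − 19.695 = 7.745
ΔCt(72 h) = 26.575 − 19.505 = 7.070
ΔΔCt = 7.070 − 7.745 = -0.675
Fold change = 2^(−(-0.675)) = 2^0.675 = 1.5966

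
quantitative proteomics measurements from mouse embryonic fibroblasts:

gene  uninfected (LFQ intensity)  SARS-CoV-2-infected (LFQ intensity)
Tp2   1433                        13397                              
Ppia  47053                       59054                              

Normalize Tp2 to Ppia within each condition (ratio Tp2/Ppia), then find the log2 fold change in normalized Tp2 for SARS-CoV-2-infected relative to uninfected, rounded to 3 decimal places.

Tp2/Ppia (uninfected) = 1433 / 47053 = 0.030455
Tp2/Ppia (SARS-CoV-2-infected) = 13397 / 59054 = 0.22686
Fold change = 0.22686 / 0.030455 = 7.4490
log2(7.4490) = 2.8971

2.897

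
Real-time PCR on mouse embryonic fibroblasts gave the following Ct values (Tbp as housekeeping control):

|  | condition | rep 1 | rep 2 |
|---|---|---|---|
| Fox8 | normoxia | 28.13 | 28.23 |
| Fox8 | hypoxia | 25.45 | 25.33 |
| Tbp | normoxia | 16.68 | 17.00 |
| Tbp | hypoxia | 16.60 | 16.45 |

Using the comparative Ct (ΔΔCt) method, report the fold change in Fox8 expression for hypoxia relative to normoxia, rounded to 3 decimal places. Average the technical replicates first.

5.560

Mean Ct: Fox8 normoxia 28.180; Fox8 hypoxia 25.390; Tbp normoxia 16.840; Tbp hypoxia 16.525
ΔCt(normoxia) = 28.180 − 16.840 = 11.340
ΔCt(hypoxia) = 25.390 − 16.525 = 8.865
ΔΔCt = 8.865 − 11.340 = -2.475
Fold change = 2^(−(-2.475)) = 2^2.475 = 5.5597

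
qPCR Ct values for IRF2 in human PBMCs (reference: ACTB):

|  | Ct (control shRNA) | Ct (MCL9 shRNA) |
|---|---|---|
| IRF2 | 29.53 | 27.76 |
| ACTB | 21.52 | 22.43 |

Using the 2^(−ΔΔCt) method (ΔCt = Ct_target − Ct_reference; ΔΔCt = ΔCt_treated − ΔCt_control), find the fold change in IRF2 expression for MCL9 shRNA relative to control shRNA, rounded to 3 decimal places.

ΔCt(control shRNA) = 29.530 − 21.520 = 8.010
ΔCt(MCL9 shRNA) = 27.760 − 22.430 = 5.330
ΔΔCt = 5.330 − 8.010 = -2.680
Fold change = 2^(−(-2.680)) = 2^2.680 = 6.4086

6.409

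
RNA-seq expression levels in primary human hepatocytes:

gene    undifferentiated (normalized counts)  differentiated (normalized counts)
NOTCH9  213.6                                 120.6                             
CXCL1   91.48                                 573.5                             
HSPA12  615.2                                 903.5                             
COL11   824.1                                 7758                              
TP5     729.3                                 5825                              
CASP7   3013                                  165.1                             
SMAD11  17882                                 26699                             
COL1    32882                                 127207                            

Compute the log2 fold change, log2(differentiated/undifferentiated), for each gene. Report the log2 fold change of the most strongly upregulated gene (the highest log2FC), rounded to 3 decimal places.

3.235

log2(120.6/213.6) = -0.825  (NOTCH9)
log2(573.5/91.48) = 2.648  (CXCL1)
log2(903.5/615.2) = 0.554  (HSPA12)
log2(7758/824.1) = 3.235  (COL11)
log2(5825/729.3) = 2.998  (TP5)
log2(165.1/3013) = -4.190  (CASP7)
log2(26699/17882) = 0.578  (SMAD11)
log2(127207/32882) = 1.952  (COL1)
COL11 is most strongly upregulated.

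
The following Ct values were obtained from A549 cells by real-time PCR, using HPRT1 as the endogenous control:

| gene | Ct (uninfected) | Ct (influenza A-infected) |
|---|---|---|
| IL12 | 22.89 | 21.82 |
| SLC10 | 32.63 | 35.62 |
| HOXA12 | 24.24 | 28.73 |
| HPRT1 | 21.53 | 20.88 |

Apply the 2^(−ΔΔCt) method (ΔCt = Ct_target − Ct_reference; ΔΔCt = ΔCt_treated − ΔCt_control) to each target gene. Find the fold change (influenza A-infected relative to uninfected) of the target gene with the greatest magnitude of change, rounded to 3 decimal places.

0.028

IL12: ΔΔCt = (21.82−20.88) − (22.89−21.53) = 0.94 − 1.36 = -0.42; fold change = 2^0.42 = 1.338
SLC10: ΔΔCt = (35.62−20.88) − (32.63−21.53) = 14.74 − 11.10 = 3.64; fold change = 2^-3.64 = 0.080
HOXA12: ΔΔCt = (28.73−20.88) − (24.24−21.53) = 7.85 − 2.71 = 5.14; fold change = 2^-5.14 = 0.028
HOXA12 has the largest |ΔΔCt| = 5.14.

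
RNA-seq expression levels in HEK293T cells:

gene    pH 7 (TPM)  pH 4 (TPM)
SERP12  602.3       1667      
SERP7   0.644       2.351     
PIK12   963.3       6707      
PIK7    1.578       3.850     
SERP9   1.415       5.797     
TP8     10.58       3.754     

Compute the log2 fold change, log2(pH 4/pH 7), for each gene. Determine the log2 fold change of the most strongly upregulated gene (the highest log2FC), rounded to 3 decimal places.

log2(1667/602.3) = 1.469  (SERP12)
log2(2.351/0.644) = 1.868  (SERP7)
log2(6707/963.3) = 2.800  (PIK12)
log2(3.850/1.578) = 1.287  (PIK7)
log2(5.797/1.415) = 2.035  (SERP9)
log2(3.754/10.58) = -1.495  (TP8)
PIK12 is most strongly upregulated.

2.800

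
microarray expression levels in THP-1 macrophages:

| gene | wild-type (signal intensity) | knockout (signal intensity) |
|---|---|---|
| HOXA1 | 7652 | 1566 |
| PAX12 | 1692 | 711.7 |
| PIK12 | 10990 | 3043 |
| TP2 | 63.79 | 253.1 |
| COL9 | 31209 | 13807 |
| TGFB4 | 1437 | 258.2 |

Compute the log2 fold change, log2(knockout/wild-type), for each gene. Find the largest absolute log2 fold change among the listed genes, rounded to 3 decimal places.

log2(1566/7652) = -2.289  (HOXA1)
log2(711.7/1692) = -1.249  (PAX12)
log2(3043/10990) = -1.853  (PIK12)
log2(253.1/63.79) = 1.988  (TP2)
log2(13807/31209) = -1.177  (COL9)
log2(258.2/1437) = -2.476  (TGFB4)
The largest magnitude belongs to TGFB4.

2.476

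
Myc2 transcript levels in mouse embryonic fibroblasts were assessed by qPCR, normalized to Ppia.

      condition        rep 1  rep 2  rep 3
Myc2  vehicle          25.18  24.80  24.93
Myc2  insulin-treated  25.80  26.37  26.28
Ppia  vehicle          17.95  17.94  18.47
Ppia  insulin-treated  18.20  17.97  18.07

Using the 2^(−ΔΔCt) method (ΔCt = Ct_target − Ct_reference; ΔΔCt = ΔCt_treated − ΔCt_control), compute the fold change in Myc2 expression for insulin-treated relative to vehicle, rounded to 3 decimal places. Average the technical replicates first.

Mean Ct: Myc2 vehicle 24.970; Myc2 insulin-treated 26.150; Ppia vehicle 18.120; Ppia insulin-treated 18.080
ΔCt(vehicle) = 24.970 − 18.120 = 6.850
ΔCt(insulin-treated) = 26.150 − 18.080 = 8.070
ΔΔCt = 8.070 − 6.850 = 1.220
Fold change = 2^(−1.220) = 0.4293

0.429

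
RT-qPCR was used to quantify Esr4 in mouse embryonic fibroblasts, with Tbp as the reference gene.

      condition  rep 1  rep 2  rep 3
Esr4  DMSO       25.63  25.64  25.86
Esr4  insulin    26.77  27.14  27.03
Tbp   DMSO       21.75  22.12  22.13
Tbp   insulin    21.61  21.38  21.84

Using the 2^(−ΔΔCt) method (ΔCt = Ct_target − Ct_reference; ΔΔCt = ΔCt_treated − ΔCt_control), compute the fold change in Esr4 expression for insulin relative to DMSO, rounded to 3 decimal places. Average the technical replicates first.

Mean Ct: Esr4 DMSO 25.710; Esr4 insulin 26.980; Tbp DMSO 22.000; Tbp insulin 21.610
ΔCt(DMSO) = 25.710 − 22.000 = 3.710
ΔCt(insulin) = 26.980 − 21.610 = 5.370
ΔΔCt = 5.370 − 3.710 = 1.660
Fold change = 2^(−1.660) = 0.3164

0.316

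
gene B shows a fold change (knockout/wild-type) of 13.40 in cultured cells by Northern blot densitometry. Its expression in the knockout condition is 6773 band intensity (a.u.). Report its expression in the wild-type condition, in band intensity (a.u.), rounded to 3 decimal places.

wild-type expression = 6773 / 13.40 = 505.448

505.448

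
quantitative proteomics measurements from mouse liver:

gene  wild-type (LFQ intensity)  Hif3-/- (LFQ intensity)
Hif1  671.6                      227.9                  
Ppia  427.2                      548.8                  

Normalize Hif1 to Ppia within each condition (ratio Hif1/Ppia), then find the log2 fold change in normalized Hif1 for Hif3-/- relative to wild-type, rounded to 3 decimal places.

-1.921

Hif1/Ppia (wild-type) = 671.6 / 427.2 = 1.5721
Hif1/Ppia (Hif3-/-) = 227.9 / 548.8 = 0.41527
Fold change = 0.41527 / 1.5721 = 0.2642
log2(0.2642) = -1.9206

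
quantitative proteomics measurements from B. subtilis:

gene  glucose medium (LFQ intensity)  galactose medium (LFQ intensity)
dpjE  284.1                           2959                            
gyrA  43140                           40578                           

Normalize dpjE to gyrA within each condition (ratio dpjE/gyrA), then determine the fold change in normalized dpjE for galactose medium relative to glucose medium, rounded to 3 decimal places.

11.073

dpjE/gyrA (glucose medium) = 284.1 / 43140 = 0.0065855
dpjE/gyrA (galactose medium) = 2959 / 40578 = 0.072921
Fold change = 0.072921 / 0.0065855 = 11.0729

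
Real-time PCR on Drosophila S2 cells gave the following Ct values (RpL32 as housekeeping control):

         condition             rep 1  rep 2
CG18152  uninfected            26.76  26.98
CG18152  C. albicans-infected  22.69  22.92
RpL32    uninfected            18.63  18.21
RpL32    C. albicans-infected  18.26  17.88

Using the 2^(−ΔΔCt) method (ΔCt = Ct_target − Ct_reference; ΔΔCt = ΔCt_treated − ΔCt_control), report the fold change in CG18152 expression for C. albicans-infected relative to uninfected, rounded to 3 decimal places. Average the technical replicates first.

Mean Ct: CG18152 uninfected 26.870; CG18152 C. albicans-infected 22.805; RpL32 uninfected 18.420; RpL32 C. albicans-infected 18.070
ΔCt(uninfected) = 26.870 − 18.420 = 8.450
ΔCt(C. albicans-infected) = 22.805 − 18.070 = 4.735
ΔΔCt = 4.735 − 8.450 = -3.715
Fold change = 2^(−(-3.715)) = 2^3.715 = 13.1319

13.132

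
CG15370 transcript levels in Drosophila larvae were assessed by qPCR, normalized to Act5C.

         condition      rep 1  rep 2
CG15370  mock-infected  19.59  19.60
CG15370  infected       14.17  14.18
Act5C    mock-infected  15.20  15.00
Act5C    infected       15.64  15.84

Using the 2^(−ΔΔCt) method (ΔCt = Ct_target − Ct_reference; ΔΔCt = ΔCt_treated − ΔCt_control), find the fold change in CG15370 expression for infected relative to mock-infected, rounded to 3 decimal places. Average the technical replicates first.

Mean Ct: CG15370 mock-infected 19.595; CG15370 infected 14.175; Act5C mock-infected 15.100; Act5C infected 15.740
ΔCt(mock-infected) = 19.595 − 15.100 = 4.495
ΔCt(infected) = 14.175 − 15.740 = -1.565
ΔΔCt = -1.565 − 4.495 = -6.060
Fold change = 2^(−(-6.060)) = 2^6.060 = 66.7178

66.718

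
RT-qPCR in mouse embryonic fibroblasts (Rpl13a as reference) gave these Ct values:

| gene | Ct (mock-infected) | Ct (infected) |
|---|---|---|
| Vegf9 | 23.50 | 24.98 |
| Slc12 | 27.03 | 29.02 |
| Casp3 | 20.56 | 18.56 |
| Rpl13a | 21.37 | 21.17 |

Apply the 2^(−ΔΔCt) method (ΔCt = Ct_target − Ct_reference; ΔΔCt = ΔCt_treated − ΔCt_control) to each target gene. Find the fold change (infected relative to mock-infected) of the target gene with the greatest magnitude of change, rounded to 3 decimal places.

0.219

Vegf9: ΔΔCt = (24.98−21.17) − (23.50−21.37) = 3.81 − 2.13 = 1.68; fold change = 2^-1.68 = 0.312
Slc12: ΔΔCt = (29.02−21.17) − (27.03−21.37) = 7.85 − 5.66 = 2.19; fold change = 2^-2.19 = 0.219
Casp3: ΔΔCt = (18.56−21.17) − (20.56−21.37) = -2.61 − (-0.81) = -1.80; fold change = 2^1.80 = 3.482
Slc12 has the largest |ΔΔCt| = 2.19.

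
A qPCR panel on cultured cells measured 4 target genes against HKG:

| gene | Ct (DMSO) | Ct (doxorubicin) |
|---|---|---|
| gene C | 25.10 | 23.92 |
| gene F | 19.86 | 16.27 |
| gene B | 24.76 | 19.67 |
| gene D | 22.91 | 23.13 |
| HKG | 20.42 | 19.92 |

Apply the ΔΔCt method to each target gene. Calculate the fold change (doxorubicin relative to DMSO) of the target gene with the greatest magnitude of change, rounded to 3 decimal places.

gene C: ΔΔCt = (23.92−19.92) − (25.10−20.42) = 4.00 − 4.68 = -0.68; fold change = 2^0.68 = 1.602
gene F: ΔΔCt = (16.27−19.92) − (19.86−20.42) = -3.65 − (-0.56) = -3.09; fold change = 2^3.09 = 8.515
gene B: ΔΔCt = (19.67−19.92) − (24.76−20.42) = -0.25 − 4.34 = -4.59; fold change = 2^4.59 = 24.084
gene D: ΔΔCt = (23.13−19.92) − (22.91−20.42) = 3.21 − 2.49 = 0.72; fold change = 2^-0.72 = 0.607
gene B has the largest |ΔΔCt| = 4.59.

24.084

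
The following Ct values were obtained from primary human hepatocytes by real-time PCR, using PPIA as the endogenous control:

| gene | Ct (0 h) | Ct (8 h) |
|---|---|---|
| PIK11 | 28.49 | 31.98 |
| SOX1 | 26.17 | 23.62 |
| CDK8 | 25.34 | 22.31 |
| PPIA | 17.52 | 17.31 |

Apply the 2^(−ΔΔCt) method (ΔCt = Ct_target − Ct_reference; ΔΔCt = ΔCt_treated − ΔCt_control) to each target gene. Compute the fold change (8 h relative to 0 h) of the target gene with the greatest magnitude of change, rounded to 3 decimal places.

0.077

PIK11: ΔΔCt = (31.98−17.31) − (28.49−17.52) = 14.67 − 10.97 = 3.70; fold change = 2^-3.70 = 0.077
SOX1: ΔΔCt = (23.62−17.31) − (26.17−17.52) = 6.31 − 8.65 = -2.34; fold change = 2^2.34 = 5.063
CDK8: ΔΔCt = (22.31−17.31) − (25.34−17.52) = 5.00 − 7.82 = -2.82; fold change = 2^2.82 = 7.062
PIK11 has the largest |ΔΔCt| = 3.70.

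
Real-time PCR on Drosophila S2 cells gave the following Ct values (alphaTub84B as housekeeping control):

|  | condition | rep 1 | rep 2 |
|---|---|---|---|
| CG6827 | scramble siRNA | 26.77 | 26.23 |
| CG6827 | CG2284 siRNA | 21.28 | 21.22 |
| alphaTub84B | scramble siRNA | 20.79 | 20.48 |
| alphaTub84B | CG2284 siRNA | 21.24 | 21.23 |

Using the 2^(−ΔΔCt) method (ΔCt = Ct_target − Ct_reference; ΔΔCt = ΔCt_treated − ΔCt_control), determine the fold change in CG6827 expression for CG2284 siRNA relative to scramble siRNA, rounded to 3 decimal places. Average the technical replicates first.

57.680

Mean Ct: CG6827 scramble siRNA 26.500; CG6827 CG2284 siRNA 21.250; alphaTub84B scramble siRNA 20.635; alphaTub84B CG2284 siRNA 21.235
ΔCt(scramble siRNA) = 26.500 − 20.635 = 5.865
ΔCt(CG2284 siRNA) = 21.250 − 21.235 = 0.015
ΔΔCt = 0.015 − 5.865 = -5.850
Fold change = 2^(−(-5.850)) = 2^5.850 = 57.6800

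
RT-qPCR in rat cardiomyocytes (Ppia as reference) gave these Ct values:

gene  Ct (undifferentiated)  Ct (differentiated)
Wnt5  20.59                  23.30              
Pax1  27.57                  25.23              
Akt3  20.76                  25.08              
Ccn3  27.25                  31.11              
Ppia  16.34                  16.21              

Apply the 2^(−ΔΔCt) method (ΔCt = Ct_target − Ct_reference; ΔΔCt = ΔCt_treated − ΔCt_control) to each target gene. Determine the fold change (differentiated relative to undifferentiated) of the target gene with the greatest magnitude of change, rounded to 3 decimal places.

0.046

Wnt5: ΔΔCt = (23.30−16.21) − (20.59−16.34) = 7.09 − 4.25 = 2.84; fold change = 2^-2.84 = 0.140
Pax1: ΔΔCt = (25.23−16.21) − (27.57−16.34) = 9.02 − 11.23 = -2.21; fold change = 2^2.21 = 4.627
Akt3: ΔΔCt = (25.08−16.21) − (20.76−16.34) = 8.87 − 4.42 = 4.45; fold change = 2^-4.45 = 0.046
Ccn3: ΔΔCt = (31.11−16.21) − (27.25−16.34) = 14.90 − 10.91 = 3.99; fold change = 2^-3.99 = 0.063
Akt3 has the largest |ΔΔCt| = 4.45.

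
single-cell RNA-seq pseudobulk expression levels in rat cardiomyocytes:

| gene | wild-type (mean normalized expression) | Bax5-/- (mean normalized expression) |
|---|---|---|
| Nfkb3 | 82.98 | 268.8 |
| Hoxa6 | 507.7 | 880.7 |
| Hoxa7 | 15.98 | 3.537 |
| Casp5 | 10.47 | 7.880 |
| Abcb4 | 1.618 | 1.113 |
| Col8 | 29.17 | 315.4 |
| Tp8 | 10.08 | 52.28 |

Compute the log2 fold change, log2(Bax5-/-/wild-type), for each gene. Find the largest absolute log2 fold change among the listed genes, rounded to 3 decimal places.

log2(268.8/82.98) = 1.696  (Nfkb3)
log2(880.7/507.7) = 0.795  (Hoxa6)
log2(3.537/15.98) = -2.176  (Hoxa7)
log2(7.880/10.47) = -0.410  (Casp5)
log2(1.113/1.618) = -0.540  (Abcb4)
log2(315.4/29.17) = 3.435  (Col8)
log2(52.28/10.08) = 2.375  (Tp8)
The largest magnitude belongs to Col8.

3.435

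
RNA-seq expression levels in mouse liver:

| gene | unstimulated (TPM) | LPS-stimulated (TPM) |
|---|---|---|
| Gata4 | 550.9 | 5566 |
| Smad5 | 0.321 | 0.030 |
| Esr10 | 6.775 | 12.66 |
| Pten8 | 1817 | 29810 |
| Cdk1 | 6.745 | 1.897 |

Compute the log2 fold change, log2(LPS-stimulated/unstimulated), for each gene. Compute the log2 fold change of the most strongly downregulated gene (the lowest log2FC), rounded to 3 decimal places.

-3.420

log2(5566/550.9) = 3.337  (Gata4)
log2(0.030/0.321) = -3.420  (Smad5)
log2(12.66/6.775) = 0.902  (Esr10)
log2(29810/1817) = 4.036  (Pten8)
log2(1.897/6.745) = -1.830  (Cdk1)
Smad5 is most strongly downregulated.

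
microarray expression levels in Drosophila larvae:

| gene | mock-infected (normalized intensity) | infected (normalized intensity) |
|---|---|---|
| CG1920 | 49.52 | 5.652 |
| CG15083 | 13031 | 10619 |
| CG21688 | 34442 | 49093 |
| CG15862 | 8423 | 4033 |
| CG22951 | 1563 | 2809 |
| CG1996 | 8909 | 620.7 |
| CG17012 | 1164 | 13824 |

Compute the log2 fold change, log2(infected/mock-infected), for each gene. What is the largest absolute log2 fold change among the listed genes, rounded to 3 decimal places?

log2(5.652/49.52) = -3.131  (CG1920)
log2(10619/13031) = -0.295  (CG15083)
log2(49093/34442) = 0.511  (CG21688)
log2(4033/8423) = -1.062  (CG15862)
log2(2809/1563) = 0.846  (CG22951)
log2(620.7/8909) = -3.843  (CG1996)
log2(13824/1164) = 3.570  (CG17012)
The largest magnitude belongs to CG1996.

3.843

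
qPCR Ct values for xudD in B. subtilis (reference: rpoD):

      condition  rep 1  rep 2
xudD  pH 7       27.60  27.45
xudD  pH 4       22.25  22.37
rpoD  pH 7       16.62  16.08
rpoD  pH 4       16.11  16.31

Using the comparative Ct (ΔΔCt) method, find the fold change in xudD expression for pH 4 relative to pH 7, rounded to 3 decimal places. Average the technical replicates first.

Mean Ct: xudD pH 7 27.525; xudD pH 4 22.310; rpoD pH 7 16.350; rpoD pH 4 16.210
ΔCt(pH 7) = 27.525 − 16.350 = 11.175
ΔCt(pH 4) = 22.310 − 16.210 = 6.100
ΔΔCt = 6.100 − 11.175 = -5.075
Fold change = 2^(−(-5.075)) = 2^5.075 = 33.7076

33.708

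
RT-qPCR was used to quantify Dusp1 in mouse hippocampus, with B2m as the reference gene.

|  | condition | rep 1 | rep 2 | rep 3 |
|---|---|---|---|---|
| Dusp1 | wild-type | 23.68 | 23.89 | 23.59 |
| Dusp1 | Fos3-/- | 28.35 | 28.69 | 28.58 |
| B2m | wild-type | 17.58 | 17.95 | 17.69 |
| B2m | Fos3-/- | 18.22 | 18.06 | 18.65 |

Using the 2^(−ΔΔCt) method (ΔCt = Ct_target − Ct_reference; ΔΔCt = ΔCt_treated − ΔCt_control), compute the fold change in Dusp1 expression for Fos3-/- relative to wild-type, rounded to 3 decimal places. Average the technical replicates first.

0.053

Mean Ct: Dusp1 wild-type 23.720; Dusp1 Fos3-/- 28.540; B2m wild-type 17.740; B2m Fos3-/- 18.310
ΔCt(wild-type) = 23.720 − 17.740 = 5.980
ΔCt(Fos3-/-) = 28.540 − 18.310 = 10.230
ΔΔCt = 10.230 − 5.980 = 4.250
Fold change = 2^(−4.250) = 0.0526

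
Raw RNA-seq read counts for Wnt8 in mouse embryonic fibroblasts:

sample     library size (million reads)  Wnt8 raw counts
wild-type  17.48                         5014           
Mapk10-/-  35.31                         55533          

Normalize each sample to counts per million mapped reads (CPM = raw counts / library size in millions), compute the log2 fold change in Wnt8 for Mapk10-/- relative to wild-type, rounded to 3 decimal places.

2.455

CPM(wild-type) = 5014 / 17.48 = 286.8421
CPM(Mapk10-/-) = 55533 / 35.31 = 1572.7273
Fold change = 1572.7273 / 286.8421 = 5.48290
log2(5.48290) = 2.4549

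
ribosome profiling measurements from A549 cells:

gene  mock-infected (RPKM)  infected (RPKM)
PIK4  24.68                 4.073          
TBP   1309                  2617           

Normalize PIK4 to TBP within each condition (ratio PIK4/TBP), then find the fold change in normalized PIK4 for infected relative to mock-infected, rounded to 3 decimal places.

0.083

PIK4/TBP (mock-infected) = 24.68 / 1309 = 0.018854
PIK4/TBP (infected) = 4.073 / 2617 = 0.0015564
Fold change = 0.0015564 / 0.018854 = 0.0825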